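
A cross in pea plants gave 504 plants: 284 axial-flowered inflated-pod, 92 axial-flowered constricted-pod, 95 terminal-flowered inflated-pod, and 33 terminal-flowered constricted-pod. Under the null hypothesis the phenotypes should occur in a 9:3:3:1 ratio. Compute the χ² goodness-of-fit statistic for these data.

0.141

The 9:3:3:1 ratio has 16 parts, so with N = 504 the expected counts are:
  axial-flowered inflated-pod: 504 × 9/16 = 283.5
  axial-flowered constricted-pod: 504 × 3/16 = 94.5
  terminal-flowered inflated-pod: 504 × 3/16 = 94.5
  terminal-flowered constricted-pod: 504 × 1/16 = 31.5
χ² = Σ (O − E)² / E
  axial-flowered inflated-pod: (284 − 283.5)² / 283.5 = 0.0009
  axial-flowered constricted-pod: (92 − 94.5)² / 94.5 = 0.0661
  terminal-flowered inflated-pod: (95 − 94.5)² / 94.5 = 0.0026
  terminal-flowered constricted-pod: (33 − 31.5)² / 31.5 = 0.0714
χ² = 0.0009 + 0.0661 + 0.0026 + 0.0714 = 0.141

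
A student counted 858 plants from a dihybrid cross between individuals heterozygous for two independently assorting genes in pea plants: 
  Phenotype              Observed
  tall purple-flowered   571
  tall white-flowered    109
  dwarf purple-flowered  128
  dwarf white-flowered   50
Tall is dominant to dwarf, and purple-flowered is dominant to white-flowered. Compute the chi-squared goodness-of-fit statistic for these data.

A dihybrid F₂ with independent assortment and complete dominance at both loci gives a 9:3:3:1 phenotypic ratio.
Expected counts for N = 858 under a 9:3:3:1 ratio (total parts = 16):
  tall purple-flowered: 858 × 9/16 = 482.625
  tall white-flowered: 858 × 3/16 = 160.875
  dwarf purple-flowered: 858 × 3/16 = 160.875
  dwarf white-flowered: 858 × 1/16 = 53.625
χ² = Σ (O − E)² / E
  tall purple-flowered: (571 − 482.625)² / 482.625 = 16.1826
  tall white-flowered: (109 − 160.875)² / 160.875 = 16.7274
  dwarf purple-flowered: (128 − 160.875)² / 160.875 = 6.7180
  dwarf white-flowered: (50 − 53.625)² / 53.625 = 0.2450
χ² = 16.1826 + 16.7274 + 6.7180 + 0.2450 = 39.873

39.873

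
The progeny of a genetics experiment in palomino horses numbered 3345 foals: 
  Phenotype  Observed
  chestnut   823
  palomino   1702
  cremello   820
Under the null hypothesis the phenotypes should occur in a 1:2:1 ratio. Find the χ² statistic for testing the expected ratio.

Under the 1:2:1 hypothesis (Σ ratio = 4, N = 3345):
  chestnut: 3345 × 1/4 = 836.25
  palomino: 3345 × 2/4 = 1672.5
  cremello: 3345 × 1/4 = 836.25
χ² = Σ (O − E)² / E
  chestnut: (823 − 836.25)² / 836.25 = 0.2099
  palomino: (1702 − 1672.5)² / 1672.5 = 0.5203
  cremello: (820 − 836.25)² / 836.25 = 0.3158
χ² = 0.2099 + 0.5203 + 0.3158 = 1.046

1.046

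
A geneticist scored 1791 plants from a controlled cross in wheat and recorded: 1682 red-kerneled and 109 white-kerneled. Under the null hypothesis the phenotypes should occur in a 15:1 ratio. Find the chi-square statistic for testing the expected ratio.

0.082

The 15:1 ratio has 16 parts, so with N = 1791 the expected counts are:
  red-kerneled: 1791 × 15/16 = 1679.0625
  white-kerneled: 1791 × 1/16 = 111.9375
χ² = Σ (O − E)² / E
  red-kerneled: (1682 − 1679.0625)² / 1679.0625 = 0.0051
  white-kerneled: (109 − 111.9375)² / 111.9375 = 0.0771
χ² = 0.0051 + 0.0771 = 0.0822 ≈ 0.082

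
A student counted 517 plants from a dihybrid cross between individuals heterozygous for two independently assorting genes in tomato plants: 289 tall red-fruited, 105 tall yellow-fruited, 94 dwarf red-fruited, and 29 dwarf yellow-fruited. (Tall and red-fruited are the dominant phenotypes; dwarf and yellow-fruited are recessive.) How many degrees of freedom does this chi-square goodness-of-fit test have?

A dihybrid F₂ with independent assortment and complete dominance at both loci gives a 9:3:3:1 phenotypic ratio.
A goodness-of-fit test with 4 phenotype classes has df = 4 − 1 = 3.

3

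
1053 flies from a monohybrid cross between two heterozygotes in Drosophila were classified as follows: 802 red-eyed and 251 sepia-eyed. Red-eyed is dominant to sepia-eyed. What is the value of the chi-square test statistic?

0.760

For a monohybrid cross between heterozygotes with complete dominance, the expected phenotypic ratio is 3:1.
Under the 3:1 hypothesis (Σ ratio = 4, N = 1053):
  red-eyed: 1053 × 3/4 = 789.75
  sepia-eyed: 1053 × 1/4 = 263.25
χ² = Σ (O − E)² / E
  red-eyed: (802 − 789.75)² / 789.75 = 0.1900
  sepia-eyed: (251 − 263.25)² / 263.25 = 0.5700
χ² = 0.1900 + 0.5700 = 0.760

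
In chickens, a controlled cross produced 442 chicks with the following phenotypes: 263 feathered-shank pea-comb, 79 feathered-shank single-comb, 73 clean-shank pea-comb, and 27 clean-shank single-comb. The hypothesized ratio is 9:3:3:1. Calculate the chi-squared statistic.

Under the 9:3:3:1 hypothesis (Σ ratio = 16, N = 442):
  feathered-shank pea-comb: 442 × 9/16 = 248.625
  feathered-shank single-comb: 442 × 3/16 = 82.875
  clean-shank pea-comb: 442 × 3/16 = 82.875
  clean-shank single-comb: 442 × 1/16 = 27.625
χ² = Σ (O − E)² / E
  feathered-shank pea-comb: (263 − 248.625)² / 248.625 = 0.8311
  feathered-shank single-comb: (79 − 82.875)² / 82.875 = 0.1812
  clean-shank pea-comb: (73 − 82.875)² / 82.875 = 1.1767
  clean-shank single-comb: (27 − 27.625)² / 27.625 = 0.0141
χ² = 0.8311 + 0.1812 + 1.1767 + 0.0141 = 2.2031 ≈ 2.203

2.203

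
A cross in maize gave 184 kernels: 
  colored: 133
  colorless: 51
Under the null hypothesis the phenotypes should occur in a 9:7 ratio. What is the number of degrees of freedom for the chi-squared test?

1

A goodness-of-fit test with 2 phenotype classes has df = 2 − 1 = 1.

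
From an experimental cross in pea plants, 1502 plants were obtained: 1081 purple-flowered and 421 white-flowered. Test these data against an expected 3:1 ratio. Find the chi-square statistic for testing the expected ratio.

7.351

Total ratio parts = 4. Expected numbers out of 1502:
  purple-flowered: 1502 × 3/4 = 1126.5
  white-flowered: 1502 × 1/4 = 375.5
χ² = Σ (O − E)² / E
  purple-flowered: (1081 − 1126.5)² / 1126.5 = 1.8378
  white-flowered: (421 − 375.5)² / 375.5 = 5.5133
χ² = 1.8378 + 5.5133 = 7.3511 ≈ 7.351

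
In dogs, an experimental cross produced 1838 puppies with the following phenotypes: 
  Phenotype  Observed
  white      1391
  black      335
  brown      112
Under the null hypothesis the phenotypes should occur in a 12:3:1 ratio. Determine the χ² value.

Total ratio parts = 16. Expected numbers out of 1838:
  white: 1838 × 12/16 = 1378.5
  black: 1838 × 3/16 = 344.625
  brown: 1838 × 1/16 = 114.875
χ² = Σ (O − E)² / E
  white: (1391 − 1378.5)² / 1378.5 = 0.1133
  black: (335 − 344.625)² / 344.625 = 0.2688
  brown: (112 − 114.875)² / 114.875 = 0.0720
χ² = 0.1133 + 0.2688 + 0.0720 = 0.4541 ≈ 0.454

0.454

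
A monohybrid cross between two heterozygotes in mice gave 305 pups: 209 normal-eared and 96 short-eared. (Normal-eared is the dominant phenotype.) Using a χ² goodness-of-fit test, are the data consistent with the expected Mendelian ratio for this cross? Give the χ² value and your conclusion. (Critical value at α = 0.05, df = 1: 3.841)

For a monohybrid cross between heterozygotes with complete dominance, the expected phenotypic ratio is 3:1.
Under the 3:1 hypothesis (Σ ratio = 4, N = 305):
  normal-eared: 305 × 3/4 = 228.75
  short-eared: 305 × 1/4 = 76.25
χ² = Σ (O − E)² / E
  normal-eared: (209 − 228.75)² / 228.75 = 1.7052
  short-eared: (96 − 76.25)² / 76.25 = 5.1156
χ² = 1.7052 + 5.1156 = 6.8208 ≈ 6.821
Degrees of freedom = 2 − 1 = 1; critical value at α = 0.05 is 3.841.
Since 6.821 > 3.841, we reject the null hypothesis — the data do not fit the 3:1 ratio.

6.821; not consistent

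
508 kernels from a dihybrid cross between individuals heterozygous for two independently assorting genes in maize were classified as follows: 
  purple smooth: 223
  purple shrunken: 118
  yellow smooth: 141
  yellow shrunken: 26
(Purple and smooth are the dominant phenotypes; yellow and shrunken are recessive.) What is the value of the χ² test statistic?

A dihybrid F₂ with independent assortment and complete dominance at both loci gives a 9:3:3:1 phenotypic ratio.
Under the 9:3:3:1 hypothesis (Σ ratio = 16, N = 508):
  purple smooth: 508 × 9/16 = 285.75
  purple shrunken: 508 × 3/16 = 95.25
  yellow smooth: 508 × 3/16 = 95.25
  yellow shrunken: 508 × 1/16 = 31.75
χ² = Σ (O − E)² / E
  purple smooth: (223 − 285.75)² / 285.75 = 13.7797
  purple shrunken: (118 − 95.25)² / 95.25 = 5.4337
  yellow smooth: (141 − 95.25)² / 95.25 = 21.9744
  yellow shrunken: (26 − 31.75)² / 31.75 = 1.0413
χ² = 13.7797 + 5.4337 + 21.9744 + 1.0413 = 42.2291 ≈ 42.229

42.229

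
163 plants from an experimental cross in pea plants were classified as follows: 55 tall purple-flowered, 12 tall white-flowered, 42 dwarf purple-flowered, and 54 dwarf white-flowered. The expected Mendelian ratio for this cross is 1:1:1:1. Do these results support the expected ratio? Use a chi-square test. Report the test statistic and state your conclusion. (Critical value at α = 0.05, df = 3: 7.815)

Expected counts for N = 163 under a 1:1:1:1 ratio (total parts = 4):
  tall purple-flowered: 163 × 1/4 = 40.75
  tall white-flowered: 163 × 1/4 = 40.75
  dwarf purple-flowered: 163 × 1/4 = 40.75
  dwarf white-flowered: 163 × 1/4 = 40.75
χ² = Σ (O − E)² / E
  tall purple-flowered: (55 − 40.75)² / 40.75 = 4.9831
  tall white-flowered: (12 − 40.75)² / 40.75 = 20.2837
  dwarf purple-flowered: (42 − 40.75)² / 40.75 = 0.0383
  dwarf white-flowered: (54 − 40.75)² / 40.75 = 4.3083
χ² = 4.9831 + 20.2837 + 0.0383 + 4.3083 = 29.6134 ≈ 29.613
Degrees of freedom = 4 − 1 = 3; critical value at α = 0.05 is 7.815.
Since 29.613 > 7.815, we reject the null hypothesis — the data do not fit the 1:1:1:1 ratio.

29.613; not consistent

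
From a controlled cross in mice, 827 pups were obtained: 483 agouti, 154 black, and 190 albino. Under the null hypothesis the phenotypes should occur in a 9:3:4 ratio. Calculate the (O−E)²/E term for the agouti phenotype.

Total ratio parts = 16. Expected numbers out of 827:
  agouti: 827 × 9/16 = 465.1875
  black: 827 × 3/16 = 155.0625
  albino: 827 × 4/16 = 206.75
Contribution of agouti: (483 − 465.1875)² / 465.1875 = 0.6821

0.682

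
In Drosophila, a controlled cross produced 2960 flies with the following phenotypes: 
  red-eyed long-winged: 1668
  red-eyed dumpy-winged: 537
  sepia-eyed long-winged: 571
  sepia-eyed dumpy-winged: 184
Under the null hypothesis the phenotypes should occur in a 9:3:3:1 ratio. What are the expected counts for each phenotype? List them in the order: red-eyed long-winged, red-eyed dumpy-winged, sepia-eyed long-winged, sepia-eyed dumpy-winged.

Total ratio parts = 16. Expected numbers out of 2960:
  red-eyed long-winged: 2960 × 9/16 = 1665
  red-eyed dumpy-winged: 2960 × 3/16 = 555
  sepia-eyed long-winged: 2960 × 3/16 = 555
  sepia-eyed dumpy-winged: 2960 × 1/16 = 185

1665, 555, 555, 185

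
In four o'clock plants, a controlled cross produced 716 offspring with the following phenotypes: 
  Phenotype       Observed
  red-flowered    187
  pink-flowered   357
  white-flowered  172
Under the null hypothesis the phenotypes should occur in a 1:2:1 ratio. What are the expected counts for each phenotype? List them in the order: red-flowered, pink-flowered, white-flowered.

Expected counts for N = 716 under a 1:2:1 ratio (total parts = 4):
  red-flowered: 716 × 1/4 = 179
  pink-flowered: 716 × 2/4 = 358
  white-flowered: 716 × 1/4 = 179

179, 358, 179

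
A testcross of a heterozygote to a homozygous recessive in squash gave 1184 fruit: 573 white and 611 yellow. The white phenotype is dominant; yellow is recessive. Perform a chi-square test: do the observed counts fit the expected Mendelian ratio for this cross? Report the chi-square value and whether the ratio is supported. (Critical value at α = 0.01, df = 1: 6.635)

1.220; consistent

A testcross of a heterozygote (Aa × aa) gives a 1:1 phenotypic ratio.
Total ratio parts = 2. Expected numbers out of 1184:
  white: 1184 × 1/2 = 592
  yellow: 1184 × 1/2 = 592
χ² = Σ (O − E)² / E
  white: (573 − 592)² / 592 = 0.6098
  yellow: (611 − 592)² / 592 = 0.6098
χ² = 0.6098 + 0.6098 = 1.2196 ≈ 1.220
Degrees of freedom = 2 − 1 = 1; critical value at α = 0.01 is 6.635.
Since 1.220 < 6.635, we fail to reject the null hypothesis — the data are consistent with the 1:1 ratio.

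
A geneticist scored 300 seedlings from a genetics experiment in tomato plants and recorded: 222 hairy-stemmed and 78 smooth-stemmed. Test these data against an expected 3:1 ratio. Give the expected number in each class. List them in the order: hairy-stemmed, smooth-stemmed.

The 3:1 ratio has 4 parts, so with N = 300 the expected counts are:
  hairy-stemmed: 300 × 3/4 = 225
  smooth-stemmed: 300 × 1/4 = 75

225, 75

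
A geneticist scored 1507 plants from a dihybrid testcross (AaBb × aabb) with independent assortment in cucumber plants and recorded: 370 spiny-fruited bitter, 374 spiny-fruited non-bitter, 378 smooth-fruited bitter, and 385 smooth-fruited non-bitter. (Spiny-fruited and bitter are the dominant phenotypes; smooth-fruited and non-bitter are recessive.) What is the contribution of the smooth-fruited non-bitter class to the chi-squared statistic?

0.181

A dihybrid testcross with independent assortment gives a 1:1:1:1 ratio.
The 1:1:1:1 ratio has 4 parts, so with N = 1507 the expected counts are:
  spiny-fruited bitter: 1507 × 1/4 = 376.75
  spiny-fruited non-bitter: 1507 × 1/4 = 376.75
  smooth-fruited bitter: 1507 × 1/4 = 376.75
  smooth-fruited non-bitter: 1507 × 1/4 = 376.75
Contribution of smooth-fruited non-bitter: (385 − 376.75)² / 376.75 = 0.1807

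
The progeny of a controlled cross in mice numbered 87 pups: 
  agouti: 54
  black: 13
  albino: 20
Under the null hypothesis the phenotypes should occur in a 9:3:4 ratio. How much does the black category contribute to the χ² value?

The 9:3:4 ratio has 16 parts, so with N = 87 the expected counts are:
  agouti: 87 × 9/16 = 48.9375
  black: 87 × 3/16 = 16.3125
  albino: 87 × 4/16 = 21.75
Contribution of black: (13 − 16.3125)² / 16.3125 = 0.6727

0.673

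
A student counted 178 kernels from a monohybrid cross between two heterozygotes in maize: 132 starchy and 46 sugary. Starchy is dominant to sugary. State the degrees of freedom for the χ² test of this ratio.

For a monohybrid cross between heterozygotes with complete dominance, the expected phenotypic ratio is 3:1.
A goodness-of-fit test with 2 phenotype classes has df = 2 − 1 = 1.

1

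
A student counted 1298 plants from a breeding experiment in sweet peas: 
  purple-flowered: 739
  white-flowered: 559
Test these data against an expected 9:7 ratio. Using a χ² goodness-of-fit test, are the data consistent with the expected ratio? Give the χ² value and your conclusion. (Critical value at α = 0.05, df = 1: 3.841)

Under the 9:7 hypothesis (Σ ratio = 16, N = 1298):
  purple-flowered: 1298 × 9/16 = 730.125
  white-flowered: 1298 × 7/16 = 567.875
χ² = Σ (O − E)² / E
  purple-flowered: (739 − 730.125)² / 730.125 = 0.1079
  white-flowered: (559 − 567.875)² / 567.875 = 0.1387
χ² = 0.1079 + 0.1387 = 0.2466 ≈ 0.247
Degrees of freedom = 2 − 1 = 1; critical value at α = 0.05 is 3.841.
Since 0.247 < 3.841, we fail to reject the null hypothesis — the data are consistent with the 9:7 ratio.

0.247; consistent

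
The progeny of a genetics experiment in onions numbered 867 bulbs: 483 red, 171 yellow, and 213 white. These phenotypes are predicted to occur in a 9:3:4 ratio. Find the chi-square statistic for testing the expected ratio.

Expected counts for N = 867 under a 9:3:4 ratio (total parts = 16):
  red: 867 × 9/16 = 487.6875
  yellow: 867 × 3/16 = 162.5625
  white: 867 × 4/16 = 216.75
χ² = Σ (O − E)² / E
  red: (483 − 487.6875)² / 487.6875 = 0.0451
  yellow: (171 − 162.5625)² / 162.5625 = 0.4379
  white: (213 − 216.75)² / 216.75 = 0.0649
χ² = 0.0451 + 0.4379 + 0.0649 = 0.5479 ≈ 0.548

0.548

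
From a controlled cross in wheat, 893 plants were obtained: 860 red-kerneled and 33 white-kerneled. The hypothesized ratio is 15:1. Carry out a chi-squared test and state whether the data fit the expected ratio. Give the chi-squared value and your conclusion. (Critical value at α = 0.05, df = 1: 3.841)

Under the 15:1 hypothesis (Σ ratio = 16, N = 893):
  red-kerneled: 893 × 15/16 = 837.1875
  white-kerneled: 893 × 1/16 = 55.8125
χ² = Σ (O − E)² / E
  red-kerneled: (860 − 837.1875)² / 837.1875 = 0.6216
  white-kerneled: (33 − 55.8125)² / 55.8125 = 9.3243
χ² = 0.6216 + 9.3243 = 9.9459 ≈ 9.946
Degrees of freedom = 2 − 1 = 1; critical value at α = 0.05 is 3.841.
Since 9.946 > 3.841, we reject the null hypothesis — the data do not fit the 15:1 ratio.

9.946; not consistent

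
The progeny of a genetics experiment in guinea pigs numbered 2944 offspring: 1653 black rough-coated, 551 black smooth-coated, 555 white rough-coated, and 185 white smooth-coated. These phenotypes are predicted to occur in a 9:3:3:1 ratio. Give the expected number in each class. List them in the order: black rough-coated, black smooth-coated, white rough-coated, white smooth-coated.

The 9:3:3:1 ratio has 16 parts, so with N = 2944 the expected counts are:
  black rough-coated: 2944 × 9/16 = 1656
  black smooth-coated: 2944 × 3/16 = 552
  white rough-coated: 2944 × 3/16 = 552
  white smooth-coated: 2944 × 1/16 = 184

1656, 552, 552, 184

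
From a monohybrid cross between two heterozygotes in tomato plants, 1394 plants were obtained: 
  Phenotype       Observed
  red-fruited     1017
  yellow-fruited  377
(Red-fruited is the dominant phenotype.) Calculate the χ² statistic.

3.108

For a monohybrid cross between heterozygotes with complete dominance, the expected phenotypic ratio is 3:1.
The 3:1 ratio has 4 parts, so with N = 1394 the expected counts are:
  red-fruited: 1394 × 3/4 = 1045.5
  yellow-fruited: 1394 × 1/4 = 348.5
χ² = Σ (O − E)² / E
  red-fruited: (1017 − 1045.5)² / 1045.5 = 0.7769
  yellow-fruited: (377 − 348.5)² / 348.5 = 2.3307
χ² = 0.7769 + 2.3307 = 3.1076 ≈ 3.108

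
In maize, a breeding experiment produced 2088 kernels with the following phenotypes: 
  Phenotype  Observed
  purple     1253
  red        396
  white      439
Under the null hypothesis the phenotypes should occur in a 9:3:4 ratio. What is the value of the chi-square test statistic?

18.496

The 9:3:4 ratio has 16 parts, so with N = 2088 the expected counts are:
  purple: 2088 × 9/16 = 1174.5
  red: 2088 × 3/16 = 391.5
  white: 2088 × 4/16 = 522
χ² = Σ (O − E)² / E
  purple: (1253 − 1174.5)² / 1174.5 = 5.2467
  red: (396 − 391.5)² / 391.5 = 0.0517
  white: (439 − 522)² / 522 = 13.1973
χ² = 5.2467 + 0.0517 + 13.1973 = 18.4957 ≈ 18.496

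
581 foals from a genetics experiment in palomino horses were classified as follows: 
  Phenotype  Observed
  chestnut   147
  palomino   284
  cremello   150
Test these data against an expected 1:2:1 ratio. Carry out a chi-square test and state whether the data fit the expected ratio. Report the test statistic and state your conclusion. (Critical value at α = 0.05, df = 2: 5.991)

0.322; consistent

Expected counts for N = 581 under a 1:2:1 ratio (total parts = 4):
  chestnut: 581 × 1/4 = 145.25
  palomino: 581 × 2/4 = 290.5
  cremello: 581 × 1/4 = 145.25
χ² = Σ (O − E)² / E
  chestnut: (147 − 145.25)² / 145.25 = 0.0211
  palomino: (284 − 290.5)² / 290.5 = 0.1454
  cremello: (150 − 145.25)² / 145.25 = 0.1553
χ² = 0.0211 + 0.1454 + 0.1553 = 0.3218 ≈ 0.322
Degrees of freedom = 3 − 1 = 2; critical value at α = 0.05 is 5.991.
Since 0.322 < 5.991, we fail to reject the null hypothesis — the data are consistent with the 1:2:1 ratio.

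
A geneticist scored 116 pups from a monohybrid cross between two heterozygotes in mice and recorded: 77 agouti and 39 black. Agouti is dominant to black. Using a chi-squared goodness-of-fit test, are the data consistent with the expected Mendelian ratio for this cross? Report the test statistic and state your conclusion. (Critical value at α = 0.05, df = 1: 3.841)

For a monohybrid cross between heterozygotes with complete dominance, the expected phenotypic ratio is 3:1.
Total ratio parts = 4. Expected numbers out of 116:
  agouti: 116 × 3/4 = 87
  black: 116 × 1/4 = 29
χ² = Σ (O − E)² / E
  agouti: (77 − 87)² / 87 = 1.1494
  black: (39 − 29)² / 29 = 3.4483
χ² = 1.1494 + 3.4483 = 4.5977 ≈ 4.598
Degrees of freedom = 2 − 1 = 1; critical value at α = 0.05 is 3.841.
Since 4.598 > 3.841, we reject the null hypothesis — the data do not fit the 3:1 ratio.

4.598; not consistent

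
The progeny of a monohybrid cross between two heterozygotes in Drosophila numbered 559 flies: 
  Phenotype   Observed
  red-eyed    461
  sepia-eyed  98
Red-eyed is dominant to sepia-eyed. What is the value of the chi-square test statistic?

16.630

For a monohybrid cross between heterozygotes with complete dominance, the expected phenotypic ratio is 3:1.
Total ratio parts = 4. Expected numbers out of 559:
  red-eyed: 559 × 3/4 = 419.25
  sepia-eyed: 559 × 1/4 = 139.75
χ² = Σ (O − E)² / E
  red-eyed: (461 − 419.25)² / 419.25 = 4.1576
  sepia-eyed: (98 − 139.75)² / 139.75 = 12.4727
χ² = 4.1576 + 12.4727 = 16.6303 ≈ 16.630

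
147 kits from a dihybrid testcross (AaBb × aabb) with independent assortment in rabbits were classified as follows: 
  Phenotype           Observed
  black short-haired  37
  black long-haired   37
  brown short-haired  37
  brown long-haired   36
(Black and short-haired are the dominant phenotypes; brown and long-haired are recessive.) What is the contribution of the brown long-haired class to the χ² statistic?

A dihybrid testcross with independent assortment gives a 1:1:1:1 ratio.
Total ratio parts = 4. Expected numbers out of 147:
  black short-haired: 147 × 1/4 = 36.75
  black long-haired: 147 × 1/4 = 36.75
  brown short-haired: 147 × 1/4 = 36.75
  brown long-haired: 147 × 1/4 = 36.75
Contribution of brown long-haired: (36 − 36.75)² / 36.75 = 0.0153

0.015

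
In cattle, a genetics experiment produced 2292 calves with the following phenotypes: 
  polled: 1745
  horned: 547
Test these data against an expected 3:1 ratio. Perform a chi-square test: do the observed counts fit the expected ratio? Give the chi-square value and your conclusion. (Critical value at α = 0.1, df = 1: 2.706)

1.573; consistent

The 3:1 ratio has 4 parts, so with N = 2292 the expected counts are:
  polled: 2292 × 3/4 = 1719
  horned: 2292 × 1/4 = 573
χ² = Σ (O − E)² / E
  polled: (1745 − 1719)² / 1719 = 0.3933
  horned: (547 − 573)² / 573 = 1.1798
χ² = 0.3933 + 1.1798 = 1.5731 ≈ 1.573
Degrees of freedom = 2 − 1 = 1; critical value at α = 0.1 is 2.706.
Since 1.573 < 2.706, we fail to reject the null hypothesis — the data are consistent with the 3:1 ratio.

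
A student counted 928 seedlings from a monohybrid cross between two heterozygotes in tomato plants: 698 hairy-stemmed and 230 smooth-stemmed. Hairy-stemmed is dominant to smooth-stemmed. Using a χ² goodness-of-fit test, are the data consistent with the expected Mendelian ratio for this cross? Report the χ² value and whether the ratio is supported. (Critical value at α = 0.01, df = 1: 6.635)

For a monohybrid cross between heterozygotes with complete dominance, the expected phenotypic ratio is 3:1.
The 3:1 ratio has 4 parts, so with N = 928 the expected counts are:
  hairy-stemmed: 928 × 3/4 = 696
  smooth-stemmed: 928 × 1/4 = 232
χ² = Σ (O − E)² / E
  hairy-stemmed: (698 − 696)² / 696 = 0.0057
  smooth-stemmed: (230 − 232)² / 232 = 0.0172
χ² = 0.0057 + 0.0172 = 0.0229 ≈ 0.023
Degrees of freedom = 2 − 1 = 1; critical value at α = 0.01 is 6.635.
Since 0.023 < 6.635, we fail to reject the null hypothesis — the data are consistent with the 3:1 ratio.

0.023; consistent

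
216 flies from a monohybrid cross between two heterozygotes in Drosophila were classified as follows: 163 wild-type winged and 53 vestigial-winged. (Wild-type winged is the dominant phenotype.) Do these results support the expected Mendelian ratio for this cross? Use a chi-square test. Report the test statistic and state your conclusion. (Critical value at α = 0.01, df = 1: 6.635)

For a monohybrid cross between heterozygotes with complete dominance, the expected phenotypic ratio is 3:1.
Expected counts for N = 216 under a 3:1 ratio (total parts = 4):
  wild-type winged: 216 × 3/4 = 162
  vestigial-winged: 216 × 1/4 = 54
χ² = Σ (O − E)² / E
  wild-type winged: (163 − 162)² / 162 = 0.0062
  vestigial-winged: (53 − 54)² / 54 = 0.0185
χ² = 0.0062 + 0.0185 = 0.0247 ≈ 0.025
Degrees of freedom = 2 − 1 = 1; critical value at α = 0.01 is 6.635.
Since 0.025 < 6.635, we fail to reject the null hypothesis — the data are consistent with the 3:1 ratio.

0.025; consistent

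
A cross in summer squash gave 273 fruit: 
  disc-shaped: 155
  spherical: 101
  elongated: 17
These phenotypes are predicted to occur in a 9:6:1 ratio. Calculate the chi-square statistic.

The 9:6:1 ratio has 16 parts, so with N = 273 the expected counts are:
  disc-shaped: 273 × 9/16 = 153.5625
  spherical: 273 × 6/16 = 102.375
  elongated: 273 × 1/16 = 17.0625
χ² = Σ (O − E)² / E
  disc-shaped: (155 − 153.5625)² / 153.5625 = 0.0135
  spherical: (101 − 102.375)² / 102.375 = 0.0185
  elongated: (17 − 17.0625)² / 17.0625 = 0.0002
χ² = 0.0135 + 0.0185 + 0.0002 = 0.0322 ≈ 0.032

0.032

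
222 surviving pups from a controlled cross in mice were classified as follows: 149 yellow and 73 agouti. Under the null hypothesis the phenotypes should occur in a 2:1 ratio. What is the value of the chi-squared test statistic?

0.020

The 2:1 ratio has 3 parts, so with N = 222 the expected counts are:
  yellow: 222 × 2/3 = 148
  agouti: 222 × 1/3 = 74
χ² = Σ (O − E)² / E
  yellow: (149 − 148)² / 148 = 0.0068
  agouti: (73 − 74)² / 74 = 0.0135
χ² = 0.0068 + 0.0135 = 0.0203 ≈ 0.020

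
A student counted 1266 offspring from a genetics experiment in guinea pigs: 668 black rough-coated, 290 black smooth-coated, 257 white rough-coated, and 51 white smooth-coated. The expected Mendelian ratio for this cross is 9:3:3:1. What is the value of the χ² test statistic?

Under the 9:3:3:1 hypothesis (Σ ratio = 16, N = 1266):
  black rough-coated: 1266 × 9/16 = 712.125
  black smooth-coated: 1266 × 3/16 = 237.375
  white rough-coated: 1266 × 3/16 = 237.375
  white smooth-coated: 1266 × 1/16 = 79.125
χ² = Σ (O − E)² / E
  black rough-coated: (668 − 712.125)² / 712.125 = 2.7341
  black smooth-coated: (290 − 237.375)² / 237.375 = 11.6667
  white rough-coated: (257 − 237.375)² / 237.375 = 1.6225
  white smooth-coated: (51 − 79.125)² / 79.125 = 9.9970
χ² = 2.7341 + 11.6667 + 1.6225 + 9.9970 = 26.0203 ≈ 26.020

26.020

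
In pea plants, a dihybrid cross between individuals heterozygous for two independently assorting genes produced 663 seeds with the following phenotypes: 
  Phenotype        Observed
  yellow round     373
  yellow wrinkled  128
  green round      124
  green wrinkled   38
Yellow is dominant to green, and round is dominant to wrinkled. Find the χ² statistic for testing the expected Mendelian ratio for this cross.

0.395

A dihybrid F₂ with independent assortment and complete dominance at both loci gives a 9:3:3:1 phenotypic ratio.
The 9:3:3:1 ratio has 16 parts, so with N = 663 the expected counts are:
  yellow round: 663 × 9/16 = 372.9375
  yellow wrinkled: 663 × 3/16 = 124.3125
  green round: 663 × 3/16 = 124.3125
  green wrinkled: 663 × 1/16 = 41.4375
χ² = Σ (O − E)² / E
  yellow round: (373 − 372.9375)² / 372.9375 = 0.0000
  yellow wrinkled: (128 − 124.3125)² / 124.3125 = 0.1094
  green round: (124 − 124.3125)² / 124.3125 = 0.0008
  green wrinkled: (38 − 41.4375)² / 41.4375 = 0.2852
χ² = 0.0000 + 0.1094 + 0.0008 + 0.2852 = 0.3954 ≈ 0.395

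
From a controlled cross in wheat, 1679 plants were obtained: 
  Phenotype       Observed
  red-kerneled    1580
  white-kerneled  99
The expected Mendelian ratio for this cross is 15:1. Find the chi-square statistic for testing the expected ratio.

0.358

Under the 15:1 hypothesis (Σ ratio = 16, N = 1679):
  red-kerneled: 1679 × 15/16 = 1574.0625
  white-kerneled: 1679 × 1/16 = 104.9375
χ² = Σ (O − E)² / E
  red-kerneled: (1580 − 1574.0625)² / 1574.0625 = 0.0224
  white-kerneled: (99 − 104.9375)² / 104.9375 = 0.3360
χ² = 0.0224 + 0.3360 = 0.3584 ≈ 0.358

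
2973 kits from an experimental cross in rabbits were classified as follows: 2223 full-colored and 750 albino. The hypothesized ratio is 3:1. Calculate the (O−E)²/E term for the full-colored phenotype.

0.020

Expected counts for N = 2973 under a 3:1 ratio (total parts = 4):
  full-colored: 2973 × 3/4 = 2229.75
  albino: 2973 × 1/4 = 743.25
Contribution of full-colored: (2223 − 2229.75)² / 2229.75 = 0.0204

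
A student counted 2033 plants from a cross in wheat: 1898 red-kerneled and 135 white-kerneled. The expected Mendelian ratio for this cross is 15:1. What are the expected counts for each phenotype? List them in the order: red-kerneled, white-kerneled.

1905.9375, 127.0625

Under the 15:1 hypothesis (Σ ratio = 16, N = 2033):
  red-kerneled: 2033 × 15/16 = 1905.9375
  white-kerneled: 2033 × 1/16 = 127.0625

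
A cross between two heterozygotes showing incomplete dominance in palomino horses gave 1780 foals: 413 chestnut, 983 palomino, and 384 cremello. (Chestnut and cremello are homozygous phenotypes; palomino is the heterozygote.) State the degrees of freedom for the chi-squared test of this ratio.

With incomplete dominance, a heterozygote × heterozygote cross gives a 1:2:1 phenotypic ratio.
A goodness-of-fit test with 3 phenotype classes has df = 3 − 1 = 2.

2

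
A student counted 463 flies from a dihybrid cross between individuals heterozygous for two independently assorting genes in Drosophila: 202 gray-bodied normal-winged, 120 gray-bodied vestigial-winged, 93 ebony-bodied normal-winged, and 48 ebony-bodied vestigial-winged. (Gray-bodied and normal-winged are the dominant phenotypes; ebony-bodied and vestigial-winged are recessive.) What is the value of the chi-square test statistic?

A dihybrid F₂ with independent assortment and complete dominance at both loci gives a 9:3:3:1 phenotypic ratio.
Under the 9:3:3:1 hypothesis (Σ ratio = 16, N = 463):
  gray-bodied normal-winged: 463 × 9/16 = 260.4375
  gray-bodied vestigial-winged: 463 × 3/16 = 86.8125
  ebony-bodied normal-winged: 463 × 3/16 = 86.8125
  ebony-bodied vestigial-winged: 463 × 1/16 = 28.9375
χ² = Σ (O − E)² / E
  gray-bodied normal-winged: (202 − 260.4375)² / 260.4375 = 13.1123
  gray-bodied vestigial-winged: (120 − 86.8125)² / 86.8125 = 12.6872
  ebony-bodied normal-winged: (93 − 86.8125)² / 86.8125 = 0.4410
  ebony-bodied vestigial-winged: (48 − 28.9375)² / 28.9375 = 12.5574
χ² = 13.1123 + 12.6872 + 0.4410 + 12.5574 = 38.7979 ≈ 38.798

38.798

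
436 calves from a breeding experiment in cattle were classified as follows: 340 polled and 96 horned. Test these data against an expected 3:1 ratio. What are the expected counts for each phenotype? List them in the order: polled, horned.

Under the 3:1 hypothesis (Σ ratio = 4, N = 436):
  polled: 436 × 3/4 = 327
  horned: 436 × 1/4 = 109

327, 109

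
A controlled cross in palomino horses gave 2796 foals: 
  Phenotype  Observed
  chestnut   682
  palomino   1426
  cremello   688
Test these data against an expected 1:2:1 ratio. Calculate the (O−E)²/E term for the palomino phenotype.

The 1:2:1 ratio has 4 parts, so with N = 2796 the expected counts are:
  chestnut: 2796 × 1/4 = 699
  palomino: 2796 × 2/4 = 1398
  cremello: 2796 × 1/4 = 699
Contribution of palomino: (1426 − 1398)² / 1398 = 0.5608

0.561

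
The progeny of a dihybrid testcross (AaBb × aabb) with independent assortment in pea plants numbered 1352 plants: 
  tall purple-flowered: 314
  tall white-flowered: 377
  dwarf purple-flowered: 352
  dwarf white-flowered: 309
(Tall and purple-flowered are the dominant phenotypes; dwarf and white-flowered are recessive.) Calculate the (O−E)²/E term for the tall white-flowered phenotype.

4.500

A dihybrid testcross with independent assortment gives a 1:1:1:1 ratio.
Under the 1:1:1:1 hypothesis (Σ ratio = 4, N = 1352):
  tall purple-flowered: 1352 × 1/4 = 338
  tall white-flowered: 1352 × 1/4 = 338
  dwarf purple-flowered: 1352 × 1/4 = 338
  dwarf white-flowered: 1352 × 1/4 = 338
Contribution of tall white-flowered: (377 − 338)² / 338 = 4.5000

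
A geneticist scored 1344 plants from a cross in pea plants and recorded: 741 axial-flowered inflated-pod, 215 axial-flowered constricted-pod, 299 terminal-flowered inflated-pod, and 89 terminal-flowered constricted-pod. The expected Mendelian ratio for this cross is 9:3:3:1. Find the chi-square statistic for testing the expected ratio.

14.794

Expected counts for N = 1344 under a 9:3:3:1 ratio (total parts = 16):
  axial-flowered inflated-pod: 1344 × 9/16 = 756
  axial-flowered constricted-pod: 1344 × 3/16 = 252
  terminal-flowered inflated-pod: 1344 × 3/16 = 252
  terminal-flowered constricted-pod: 1344 × 1/16 = 84
χ² = Σ (O − E)² / E
  axial-flowered inflated-pod: (741 − 756)² / 756 = 0.2976
  axial-flowered constricted-pod: (215 − 252)² / 252 = 5.4325
  terminal-flowered inflated-pod: (299 − 252)² / 252 = 8.7659
  terminal-flowered constricted-pod: (89 − 84)² / 84 = 0.2976
χ² = 0.2976 + 5.4325 + 8.7659 + 0.2976 = 14.7936 ≈ 14.794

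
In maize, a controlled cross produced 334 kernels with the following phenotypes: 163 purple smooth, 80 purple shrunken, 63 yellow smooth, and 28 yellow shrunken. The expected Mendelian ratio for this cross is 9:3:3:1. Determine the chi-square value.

10.548

Total ratio parts = 16. Expected numbers out of 334:
  purple smooth: 334 × 9/16 = 187.875
  purple shrunken: 334 × 3/16 = 62.625
  yellow smooth: 334 × 3/16 = 62.625
  yellow shrunken: 334 × 1/16 = 20.875
χ² = Σ (O − E)² / E
  purple smooth: (163 − 187.875)² / 187.875 = 3.2935
  purple shrunken: (80 − 62.625)² / 62.625 = 4.8206
  yellow smooth: (63 − 62.625)² / 62.625 = 0.0022
  yellow shrunken: (28 − 20.875)² / 20.875 = 2.4319
χ² = 3.2935 + 4.8206 + 0.0022 + 2.4319 = 10.5482 ≈ 10.548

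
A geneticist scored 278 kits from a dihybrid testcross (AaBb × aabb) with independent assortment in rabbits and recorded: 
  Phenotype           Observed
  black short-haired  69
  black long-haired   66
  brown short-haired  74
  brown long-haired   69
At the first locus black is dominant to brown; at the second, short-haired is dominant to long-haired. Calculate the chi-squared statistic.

0.475

A dihybrid testcross with independent assortment gives a 1:1:1:1 ratio.
The 1:1:1:1 ratio has 4 parts, so with N = 278 the expected counts are:
  black short-haired: 278 × 1/4 = 69.5
  black long-haired: 278 × 1/4 = 69.5
  brown short-haired: 278 × 1/4 = 69.5
  brown long-haired: 278 × 1/4 = 69.5
χ² = Σ (O − E)² / E
  black short-haired: (69 − 69.5)² / 69.5 = 0.0036
  black long-haired: (66 − 69.5)² / 69.5 = 0.1763
  brown short-haired: (74 − 69.5)² / 69.5 = 0.2914
  brown long-haired: (69 − 69.5)² / 69.5 = 0.0036
χ² = 0.0036 + 0.1763 + 0.2914 + 0.0036 = 0.4749 ≈ 0.475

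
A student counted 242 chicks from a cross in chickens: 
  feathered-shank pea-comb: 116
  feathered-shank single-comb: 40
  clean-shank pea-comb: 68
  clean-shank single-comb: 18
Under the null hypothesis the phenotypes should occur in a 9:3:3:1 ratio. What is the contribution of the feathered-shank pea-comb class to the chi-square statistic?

2.975

Under the 9:3:3:1 hypothesis (Σ ratio = 16, N = 242):
  feathered-shank pea-comb: 242 × 9/16 = 136.125
  feathered-shank single-comb: 242 × 3/16 = 45.375
  clean-shank pea-comb: 242 × 3/16 = 45.375
  clean-shank single-comb: 242 × 1/16 = 15.125
Contribution of feathered-shank pea-comb: (116 − 136.125)² / 136.125 = 2.9753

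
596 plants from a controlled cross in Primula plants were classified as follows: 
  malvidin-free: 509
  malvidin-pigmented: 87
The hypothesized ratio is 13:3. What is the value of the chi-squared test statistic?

Expected counts for N = 596 under a 13:3 ratio (total parts = 16):
  malvidin-free: 596 × 13/16 = 484.25
  malvidin-pigmented: 596 × 3/16 = 111.75
χ² = Σ (O − E)² / E
  malvidin-free: (509 − 484.25)² / 484.25 = 1.2650
  malvidin-pigmented: (87 − 111.75)² / 111.75 = 5.4815
χ² = 1.2650 + 5.4815 = 6.7465 ≈ 6.747

6.747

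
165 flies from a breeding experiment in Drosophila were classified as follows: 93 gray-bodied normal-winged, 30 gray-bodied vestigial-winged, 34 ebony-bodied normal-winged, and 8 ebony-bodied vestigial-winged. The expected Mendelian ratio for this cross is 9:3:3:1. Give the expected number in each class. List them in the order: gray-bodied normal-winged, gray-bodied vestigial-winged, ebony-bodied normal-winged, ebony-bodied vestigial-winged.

The 9:3:3:1 ratio has 16 parts, so with N = 165 the expected counts are:
  gray-bodied normal-winged: 165 × 9/16 = 92.8125
  gray-bodied vestigial-winged: 165 × 3/16 = 30.9375
  ebony-bodied normal-winged: 165 × 3/16 = 30.9375
  ebony-bodied vestigial-winged: 165 × 1/16 = 10.3125

92.8125, 30.9375, 30.9375, 10.3125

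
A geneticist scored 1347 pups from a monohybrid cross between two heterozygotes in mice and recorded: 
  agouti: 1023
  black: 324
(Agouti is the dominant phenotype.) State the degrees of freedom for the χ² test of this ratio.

For a monohybrid cross between heterozygotes with complete dominance, the expected phenotypic ratio is 3:1.
A goodness-of-fit test with 2 phenotype classes has df = 2 − 1 = 1.

1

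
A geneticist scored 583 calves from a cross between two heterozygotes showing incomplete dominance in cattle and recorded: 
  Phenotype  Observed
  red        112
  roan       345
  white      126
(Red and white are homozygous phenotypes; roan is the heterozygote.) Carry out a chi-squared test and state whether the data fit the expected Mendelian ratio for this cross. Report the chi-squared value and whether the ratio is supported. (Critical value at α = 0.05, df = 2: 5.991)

20.310; not consistent

With incomplete dominance, a heterozygote × heterozygote cross gives a 1:2:1 phenotypic ratio.
Expected counts for N = 583 under a 1:2:1 ratio (total parts = 4):
  red: 583 × 1/4 = 145.75
  roan: 583 × 2/4 = 291.5
  white: 583 × 1/4 = 145.75
χ² = Σ (O − E)² / E
  red: (112 − 145.75)² / 145.75 = 7.8152
  roan: (345 − 291.5)² / 291.5 = 9.8190
  white: (126 − 145.75)² / 145.75 = 2.6762
χ² = 7.8152 + 9.8190 + 2.6762 = 20.3104 ≈ 20.310
Degrees of freedom = 3 − 1 = 2; critical value at α = 0.05 is 5.991.
Since 20.310 > 5.991, we reject the null hypothesis — the data do not fit the 1:2:1 ratio.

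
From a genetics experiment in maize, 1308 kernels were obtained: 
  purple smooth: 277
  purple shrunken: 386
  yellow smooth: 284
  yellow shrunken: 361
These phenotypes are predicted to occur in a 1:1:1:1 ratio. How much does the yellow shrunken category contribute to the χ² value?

3.535

Expected counts for N = 1308 under a 1:1:1:1 ratio (total parts = 4):
  purple smooth: 1308 × 1/4 = 327
  purple shrunken: 1308 × 1/4 = 327
  yellow smooth: 1308 × 1/4 = 327
  yellow shrunken: 1308 × 1/4 = 327
Contribution of yellow shrunken: (361 − 327)² / 327 = 3.5352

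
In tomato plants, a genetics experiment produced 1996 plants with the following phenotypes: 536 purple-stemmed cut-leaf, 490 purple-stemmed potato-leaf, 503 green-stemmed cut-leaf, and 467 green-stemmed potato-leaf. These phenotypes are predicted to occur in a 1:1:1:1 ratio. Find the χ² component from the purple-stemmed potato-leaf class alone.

Expected counts for N = 1996 under a 1:1:1:1 ratio (total parts = 4):
  purple-stemmed cut-leaf: 1996 × 1/4 = 499
  purple-stemmed potato-leaf: 1996 × 1/4 = 499
  green-stemmed cut-leaf: 1996 × 1/4 = 499
  green-stemmed potato-leaf: 1996 × 1/4 = 499
Contribution of purple-stemmed potato-leaf: (490 − 499)² / 499 = 0.1623

0.162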